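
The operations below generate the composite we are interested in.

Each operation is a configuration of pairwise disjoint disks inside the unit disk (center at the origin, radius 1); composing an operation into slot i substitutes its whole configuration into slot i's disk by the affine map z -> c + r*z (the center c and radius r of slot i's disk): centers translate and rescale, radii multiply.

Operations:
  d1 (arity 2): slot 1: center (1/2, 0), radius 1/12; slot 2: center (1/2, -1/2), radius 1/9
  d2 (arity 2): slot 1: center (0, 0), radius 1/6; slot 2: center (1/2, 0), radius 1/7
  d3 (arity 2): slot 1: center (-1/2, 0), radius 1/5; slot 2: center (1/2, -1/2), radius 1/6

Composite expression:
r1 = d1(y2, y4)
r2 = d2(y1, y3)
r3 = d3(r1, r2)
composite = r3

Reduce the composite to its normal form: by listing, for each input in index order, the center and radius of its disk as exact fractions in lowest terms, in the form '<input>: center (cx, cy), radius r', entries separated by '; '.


y1: center (1/2, -1/2), radius 1/36; y2: center (-2/5, 0), radius 1/60; y3: center (7/12, -1/2), radius 1/42; y4: center (-2/5, -1/10), radius 1/45

Only the slot chain above each y matters under d3; compose those maps.
y2 passes through 2 substitutions, ending at center (-2/5, 0), radius 1/60
y4 passes through 2 substitutions, ending at center (-2/5, -1/10), radius 1/45
y1 passes through 2 substitutions, ending at center (1/2, -1/2), radius 1/36
y3 passes through 2 substitutions, ending at center (7/12, -1/2), radius 1/42


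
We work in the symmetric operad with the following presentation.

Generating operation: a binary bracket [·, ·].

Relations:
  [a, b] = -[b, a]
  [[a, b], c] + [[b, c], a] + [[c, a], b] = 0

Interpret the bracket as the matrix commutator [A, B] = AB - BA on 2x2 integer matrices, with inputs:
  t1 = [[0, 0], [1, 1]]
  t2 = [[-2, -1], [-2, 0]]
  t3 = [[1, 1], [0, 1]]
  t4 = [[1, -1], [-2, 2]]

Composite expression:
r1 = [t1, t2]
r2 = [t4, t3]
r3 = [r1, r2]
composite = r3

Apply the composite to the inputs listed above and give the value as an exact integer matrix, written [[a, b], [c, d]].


[[-4, -6], [-16, 4]]

[t1, t2] = [[1, 1], [-4, -1]]
[t4, t3] = [[2, -1], [0, -2]]
[[t1, t2], [t4, t3]] = [[-4, -6], [-16, 4]]


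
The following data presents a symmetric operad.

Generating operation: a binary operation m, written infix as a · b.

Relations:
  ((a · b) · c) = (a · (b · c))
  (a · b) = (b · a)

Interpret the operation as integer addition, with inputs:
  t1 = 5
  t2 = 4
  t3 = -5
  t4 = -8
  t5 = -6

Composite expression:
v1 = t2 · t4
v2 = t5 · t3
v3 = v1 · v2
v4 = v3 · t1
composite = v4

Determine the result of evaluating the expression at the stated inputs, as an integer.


(t2 · t4) = -4
(t5 · t3) = -11
((t2 · t4) · (t5 · t3)) = -15
(((t2 · t4) · (t5 · t3)) · t1) = -10

-10


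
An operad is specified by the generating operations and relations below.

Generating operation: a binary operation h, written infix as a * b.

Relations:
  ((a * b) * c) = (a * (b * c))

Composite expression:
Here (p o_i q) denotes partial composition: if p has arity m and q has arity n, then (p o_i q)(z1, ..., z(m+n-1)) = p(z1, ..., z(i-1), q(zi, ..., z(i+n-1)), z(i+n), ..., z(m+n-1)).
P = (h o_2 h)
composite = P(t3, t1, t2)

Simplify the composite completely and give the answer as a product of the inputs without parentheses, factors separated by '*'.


Associativity of h dissolves the nesting; only the t-input order survives.
(t1 * t2) linearizes to t1 * t2
(t3 * (t1 * t2)) linearizes to t3 * t1 * t2

t3 * t1 * t2


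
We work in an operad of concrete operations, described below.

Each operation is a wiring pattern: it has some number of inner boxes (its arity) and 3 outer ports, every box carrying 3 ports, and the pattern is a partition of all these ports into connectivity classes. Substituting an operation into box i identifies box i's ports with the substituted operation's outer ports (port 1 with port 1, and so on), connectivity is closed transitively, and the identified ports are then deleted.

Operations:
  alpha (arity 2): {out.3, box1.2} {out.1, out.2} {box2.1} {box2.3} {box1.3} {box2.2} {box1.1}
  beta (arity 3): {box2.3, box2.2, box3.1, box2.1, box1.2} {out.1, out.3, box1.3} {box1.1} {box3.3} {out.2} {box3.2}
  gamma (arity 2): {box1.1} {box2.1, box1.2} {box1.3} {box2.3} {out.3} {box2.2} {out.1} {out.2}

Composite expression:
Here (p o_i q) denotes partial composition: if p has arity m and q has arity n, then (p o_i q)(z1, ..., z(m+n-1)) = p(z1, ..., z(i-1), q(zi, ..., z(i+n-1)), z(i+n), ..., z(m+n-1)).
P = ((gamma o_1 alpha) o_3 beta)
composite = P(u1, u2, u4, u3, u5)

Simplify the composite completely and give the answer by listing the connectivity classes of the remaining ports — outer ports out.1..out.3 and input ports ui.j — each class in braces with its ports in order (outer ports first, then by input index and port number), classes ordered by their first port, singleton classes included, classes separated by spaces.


{out.1} {out.2} {out.3} {u1.1} {u1.2} {u1.3} {u2.1} {u2.2} {u2.3} {u3.1, u3.2, u3.3, u4.2, u5.1} {u4.1} {u4.3} {u5.2} {u5.3}


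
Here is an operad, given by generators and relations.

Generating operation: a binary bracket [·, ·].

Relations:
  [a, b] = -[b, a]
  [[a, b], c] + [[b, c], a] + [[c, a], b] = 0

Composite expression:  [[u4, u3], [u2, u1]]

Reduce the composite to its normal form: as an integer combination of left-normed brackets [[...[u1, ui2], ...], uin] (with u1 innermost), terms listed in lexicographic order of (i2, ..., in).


-[[[u1, u2], u3], u4] + [[[u1, u2], u4], u3]

Skip Jacobi rewriting: expand, keep u1-initial words, read off terms.
Composite bracket: [[u4, u3], [u2, u1]]
Each bracket splits as ab - ba, giving 8 signed words (2^3 = 8).
Only words starting with u1 matter:
  the word u1u2u3u4 carries sign -1 and contributes -[[[u1, u2], u3], u4]
  the word u1u2u4u3 carries sign +1 and contributes +[[[u1, u2], u4], u3]


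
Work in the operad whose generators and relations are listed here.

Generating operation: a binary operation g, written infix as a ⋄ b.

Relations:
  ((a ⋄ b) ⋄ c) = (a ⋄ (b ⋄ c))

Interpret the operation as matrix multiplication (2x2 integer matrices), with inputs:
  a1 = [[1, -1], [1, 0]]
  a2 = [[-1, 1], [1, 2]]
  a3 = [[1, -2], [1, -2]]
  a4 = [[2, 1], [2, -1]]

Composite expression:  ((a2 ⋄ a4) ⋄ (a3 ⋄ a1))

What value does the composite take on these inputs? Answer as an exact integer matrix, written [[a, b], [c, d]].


(a2 ⋄ a4) = [[0, -2], [6, -1]]
(a3 ⋄ a1) = [[-1, -1], [-1, -1]]
((a2 ⋄ a4) ⋄ (a3 ⋄ a1)) = [[2, 2], [-5, -5]]

[[2, 2], [-5, -5]]


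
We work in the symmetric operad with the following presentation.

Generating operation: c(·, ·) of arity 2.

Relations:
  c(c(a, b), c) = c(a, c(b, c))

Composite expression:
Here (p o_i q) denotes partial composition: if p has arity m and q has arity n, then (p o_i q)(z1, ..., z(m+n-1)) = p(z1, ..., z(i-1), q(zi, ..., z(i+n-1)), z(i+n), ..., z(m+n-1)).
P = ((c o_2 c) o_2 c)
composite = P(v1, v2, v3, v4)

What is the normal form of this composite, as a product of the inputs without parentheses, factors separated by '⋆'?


v1 ⋆ v2 ⋆ v3 ⋆ v4

The c-tree's shape is irrelevant; the v-reading-order decides.
c(v2, v3) spells out as v2 ⋆ v3
c(c(v2, v3), v4) spells out as v2 ⋆ v3 ⋆ v4
c(v1, c(c(v2, v3), v4)) spells out as v1 ⋆ v2 ⋆ v3 ⋆ v4


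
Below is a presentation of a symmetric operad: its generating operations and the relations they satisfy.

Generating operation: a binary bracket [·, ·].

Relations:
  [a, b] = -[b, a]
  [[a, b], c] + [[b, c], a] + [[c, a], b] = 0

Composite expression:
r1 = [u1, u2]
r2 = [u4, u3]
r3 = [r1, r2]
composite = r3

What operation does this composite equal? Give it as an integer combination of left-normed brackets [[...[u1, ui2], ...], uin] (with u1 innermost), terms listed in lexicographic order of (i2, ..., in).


Expand each bracket as ab - ba; the u1-initial words give the coefficients.
Composite bracket: [[u1, u2], [u4, u3]]
Full expansion: 8 signed words from ab - ba (2^3 = 8).
Words beginning with u1 determine it all:
  the word u1u2u3u4 carries sign -1 and contributes -[[[u1, u2], u3], u4]
  the word u1u2u4u3 carries sign +1 and contributes +[[[u1, u2], u4], u3]

-[[[u1, u2], u3], u4] + [[[u1, u2], u4], u3]


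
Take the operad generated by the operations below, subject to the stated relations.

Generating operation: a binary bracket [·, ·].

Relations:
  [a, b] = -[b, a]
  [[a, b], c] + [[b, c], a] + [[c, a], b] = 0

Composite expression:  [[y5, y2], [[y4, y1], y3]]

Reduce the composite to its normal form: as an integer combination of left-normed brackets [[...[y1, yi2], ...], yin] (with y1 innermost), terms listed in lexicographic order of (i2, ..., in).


-[[[[y1, y4], y3], y2], y5] + [[[[y1, y4], y3], y5], y2]

In the tensor algebra, words opening y1 carry the y1-anchored form.
Composite bracket: [[y5, y2], [[y4, y1], y3]]
Applying ab - ba throughout gives 16 signed words (2^4 = 16).
The y1-initial words carry the normal form:
  the word y1y4y3y2y5 carries sign -1 and contributes -[[[[y1, y4], y3], y2], y5]
  the word y1y4y3y5y2 carries sign +1 and contributes +[[[[y1, y4], y3], y5], y2]


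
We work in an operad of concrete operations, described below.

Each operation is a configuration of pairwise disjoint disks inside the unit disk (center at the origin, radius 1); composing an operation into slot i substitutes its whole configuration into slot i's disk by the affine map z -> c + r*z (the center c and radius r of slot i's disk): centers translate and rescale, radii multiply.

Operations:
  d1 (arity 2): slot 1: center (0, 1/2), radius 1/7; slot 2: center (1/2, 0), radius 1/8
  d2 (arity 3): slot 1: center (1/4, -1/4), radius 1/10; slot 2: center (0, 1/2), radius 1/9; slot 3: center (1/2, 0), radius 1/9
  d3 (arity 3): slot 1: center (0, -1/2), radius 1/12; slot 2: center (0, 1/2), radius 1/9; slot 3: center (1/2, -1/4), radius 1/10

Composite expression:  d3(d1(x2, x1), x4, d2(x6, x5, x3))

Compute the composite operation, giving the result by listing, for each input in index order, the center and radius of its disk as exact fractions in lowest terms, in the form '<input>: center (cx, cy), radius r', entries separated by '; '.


x1: center (1/24, -1/2), radius 1/96; x2: center (0, -11/24), radius 1/84; x3: center (11/20, -1/4), radius 1/90; x4: center (0, 1/2), radius 1/9; x5: center (1/2, -1/5), radius 1/90; x6: center (21/40, -11/40), radius 1/100

Nesting under d3 composes maps z -> c + r*z down each x-path.
input x2: composing its 2 substitution steps yields center (0, -11/24), radius 1/84
input x1: composing its 2 substitution steps yields center (1/24, -1/2), radius 1/96
input x4: composing its 1 substitution step yields center (0, 1/2), radius 1/9
input x6: composing its 2 substitution steps yields center (21/40, -11/40), radius 1/100
input x5: composing its 2 substitution steps yields center (1/2, -1/5), radius 1/90
input x3: composing its 2 substitution steps yields center (11/20, -1/4), radius 1/90


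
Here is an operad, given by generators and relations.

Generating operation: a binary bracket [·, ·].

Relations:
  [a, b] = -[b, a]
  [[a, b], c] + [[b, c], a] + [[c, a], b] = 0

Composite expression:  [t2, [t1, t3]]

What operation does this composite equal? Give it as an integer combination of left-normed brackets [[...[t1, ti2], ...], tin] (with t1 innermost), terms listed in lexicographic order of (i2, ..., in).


-[[t1, t3], t2]

A multilinear Lie element is pinned by t1-initial words (t1 innermost).
Composite bracket: [t2, [t1, t3]]
Under [a, b] = ab - ba we get 4 signed associative words (2^2 = 4).
Words beginning with t1 determine it all:
  from t1t3t2, sign -1: term -[[t1, t3], t2]


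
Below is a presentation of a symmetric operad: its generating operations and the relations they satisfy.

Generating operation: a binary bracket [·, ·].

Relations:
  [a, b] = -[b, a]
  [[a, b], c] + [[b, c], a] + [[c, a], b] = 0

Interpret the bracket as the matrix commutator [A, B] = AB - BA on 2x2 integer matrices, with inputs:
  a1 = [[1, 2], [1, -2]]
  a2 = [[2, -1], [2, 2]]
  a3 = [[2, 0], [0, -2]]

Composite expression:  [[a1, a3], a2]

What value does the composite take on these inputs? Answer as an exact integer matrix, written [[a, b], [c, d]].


[[-12, 0], [0, 12]]

[a1, a3] = [[0, -8], [4, 0]]
[[a1, a3], a2] = [[-12, 0], [0, 12]]


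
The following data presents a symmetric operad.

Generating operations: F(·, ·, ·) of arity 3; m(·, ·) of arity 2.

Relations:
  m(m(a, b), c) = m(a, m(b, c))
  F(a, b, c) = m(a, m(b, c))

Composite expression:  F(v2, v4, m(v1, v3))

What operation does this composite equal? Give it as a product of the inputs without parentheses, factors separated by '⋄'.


The F-tree's shape is irrelevant; the v-reading-order decides.
m(v1, v3) reduces to v1 ⋄ v3
F(v2, v4, m(v1, v3)) reduces to v2 ⋄ v4 ⋄ v1 ⋄ v3

v2 ⋄ v4 ⋄ v1 ⋄ v3


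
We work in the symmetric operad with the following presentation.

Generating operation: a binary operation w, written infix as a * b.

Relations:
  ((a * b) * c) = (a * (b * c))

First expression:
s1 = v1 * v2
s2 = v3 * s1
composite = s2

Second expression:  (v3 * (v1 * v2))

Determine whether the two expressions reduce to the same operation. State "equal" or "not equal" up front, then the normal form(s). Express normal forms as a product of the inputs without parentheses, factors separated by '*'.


equal; the common form is v3 * v1 * v2

Normal form of the first expression: v3 * v1 * v2
Normal form of the second expression: v3 * v1 * v2
Same normal form: equal.


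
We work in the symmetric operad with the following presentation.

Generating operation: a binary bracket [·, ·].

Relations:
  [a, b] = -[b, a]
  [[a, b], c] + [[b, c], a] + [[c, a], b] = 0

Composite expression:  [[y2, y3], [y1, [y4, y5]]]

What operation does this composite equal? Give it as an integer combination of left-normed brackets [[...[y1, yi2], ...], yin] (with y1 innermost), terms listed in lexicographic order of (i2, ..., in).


-[[[[y1, y4], y5], y2], y3] + [[[[y1, y4], y5], y3], y2] + [[[[y1, y5], y4], y2], y3] - [[[[y1, y5], y4], y3], y2]

In the tensor algebra, words opening y1 carry the y1-anchored form.
Composite bracket: [[y2, y3], [y1, [y4, y5]]]
Full expansion: 16 signed words from ab - ba (2^4 = 16).
Words beginning with y1 determine it all:
  from y1y4y5y2y3, sign -1: term -[[[[y1, y4], y5], y2], y3]
  from y1y4y5y3y2, sign +1: term +[[[[y1, y4], y5], y3], y2]
  from y1y5y4y2y3, sign +1: term +[[[[y1, y5], y4], y2], y3]
  from y1y5y4y3y2, sign -1: term -[[[[y1, y5], y4], y3], y2]


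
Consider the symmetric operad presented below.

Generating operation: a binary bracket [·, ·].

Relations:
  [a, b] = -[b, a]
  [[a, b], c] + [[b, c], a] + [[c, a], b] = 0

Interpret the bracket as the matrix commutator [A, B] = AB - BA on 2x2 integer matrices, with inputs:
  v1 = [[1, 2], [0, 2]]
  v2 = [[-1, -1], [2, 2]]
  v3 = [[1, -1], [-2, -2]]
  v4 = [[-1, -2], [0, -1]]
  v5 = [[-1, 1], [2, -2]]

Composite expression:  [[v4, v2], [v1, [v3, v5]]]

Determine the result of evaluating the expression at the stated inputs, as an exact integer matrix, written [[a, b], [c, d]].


[v4, v2] = [[-4, -6], [0, 4]]
[v3, v5] = [[0, 4], [-8, 0]]
[v1, [v3, v5]] = [[-16, -4], [-8, 16]]
[[v4, v2], [v1, [v3, v5]]] = [[48, -160], [-64, -48]]

[[48, -160], [-64, -48]]


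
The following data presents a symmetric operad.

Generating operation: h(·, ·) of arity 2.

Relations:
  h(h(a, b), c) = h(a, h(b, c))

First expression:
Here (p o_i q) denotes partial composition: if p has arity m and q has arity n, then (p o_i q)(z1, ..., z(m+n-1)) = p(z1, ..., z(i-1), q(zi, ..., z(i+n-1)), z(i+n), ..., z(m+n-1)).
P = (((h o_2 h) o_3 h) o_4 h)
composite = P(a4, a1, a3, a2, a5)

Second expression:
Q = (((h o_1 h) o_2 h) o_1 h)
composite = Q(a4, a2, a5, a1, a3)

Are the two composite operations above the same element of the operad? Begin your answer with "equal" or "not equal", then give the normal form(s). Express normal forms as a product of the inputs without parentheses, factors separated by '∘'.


The first composite normalizes to a4 ∘ a1 ∘ a3 ∘ a2 ∘ a5
The second composite normalizes to a4 ∘ a2 ∘ a5 ∘ a1 ∘ a3
No match — not equal.

not equal — first a4 ∘ a1 ∘ a3 ∘ a2 ∘ a5, second a4 ∘ a2 ∘ a5 ∘ a1 ∘ a3


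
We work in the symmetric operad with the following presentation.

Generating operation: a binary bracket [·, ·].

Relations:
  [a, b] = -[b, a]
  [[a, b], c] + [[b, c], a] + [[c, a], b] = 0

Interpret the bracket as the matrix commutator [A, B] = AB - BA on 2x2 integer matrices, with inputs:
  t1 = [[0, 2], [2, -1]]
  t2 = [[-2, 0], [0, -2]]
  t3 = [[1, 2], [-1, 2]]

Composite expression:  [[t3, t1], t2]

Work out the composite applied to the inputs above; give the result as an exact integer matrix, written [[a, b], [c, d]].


[[0, 0], [0, 0]]

[t3, t1] = [[6, -4], [1, -6]]
[[t3, t1], t2] = [[0, 0], [0, 0]]


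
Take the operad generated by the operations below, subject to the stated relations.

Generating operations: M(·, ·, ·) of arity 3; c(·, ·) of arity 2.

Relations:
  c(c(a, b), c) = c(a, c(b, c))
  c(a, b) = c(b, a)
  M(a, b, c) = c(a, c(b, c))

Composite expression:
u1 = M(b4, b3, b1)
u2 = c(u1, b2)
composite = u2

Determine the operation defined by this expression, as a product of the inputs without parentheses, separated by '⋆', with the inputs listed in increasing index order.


b1 ⋆ b2 ⋆ b3 ⋆ b4

Shape and order are irrelevant to c; the b-input set decides.
M(b4, b3, b1) unparenthesizes to b4 ⋆ b3 ⋆ b1
c(M(b4, b3, b1), b2) unparenthesizes to b4 ⋆ b3 ⋆ b1 ⋆ b2
sorting the factors by input index: b1 ⋆ b2 ⋆ b3 ⋆ b4


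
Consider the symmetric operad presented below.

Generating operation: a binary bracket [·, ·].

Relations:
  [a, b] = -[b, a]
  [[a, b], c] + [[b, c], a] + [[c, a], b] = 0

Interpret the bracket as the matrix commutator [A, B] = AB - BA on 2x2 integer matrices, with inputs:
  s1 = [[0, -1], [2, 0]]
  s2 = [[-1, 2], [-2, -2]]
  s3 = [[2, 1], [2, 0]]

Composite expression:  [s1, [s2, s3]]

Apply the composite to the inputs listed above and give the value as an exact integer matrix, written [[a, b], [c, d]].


[s2, s3] = [[6, -3], [-6, -6]]
[s1, [s2, s3]] = [[12, 12], [24, -12]]

[[12, 12], [24, -12]]


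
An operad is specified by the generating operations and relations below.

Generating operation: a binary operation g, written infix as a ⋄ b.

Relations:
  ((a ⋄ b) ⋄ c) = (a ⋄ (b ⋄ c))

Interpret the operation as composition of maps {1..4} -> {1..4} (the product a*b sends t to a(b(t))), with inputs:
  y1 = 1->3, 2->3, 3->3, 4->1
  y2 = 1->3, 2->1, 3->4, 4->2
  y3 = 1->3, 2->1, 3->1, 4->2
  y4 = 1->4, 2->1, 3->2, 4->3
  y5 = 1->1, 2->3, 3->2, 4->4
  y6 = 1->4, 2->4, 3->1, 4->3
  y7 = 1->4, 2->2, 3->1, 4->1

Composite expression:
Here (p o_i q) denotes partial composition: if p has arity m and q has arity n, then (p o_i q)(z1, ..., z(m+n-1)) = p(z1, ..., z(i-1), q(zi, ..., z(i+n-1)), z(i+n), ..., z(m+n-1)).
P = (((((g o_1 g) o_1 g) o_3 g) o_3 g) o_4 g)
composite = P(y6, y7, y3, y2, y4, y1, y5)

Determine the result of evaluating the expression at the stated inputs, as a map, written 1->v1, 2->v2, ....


1->4, 2->4, 3->4, 4->3

(y6 ⋄ y7) = 1->3, 2->4, 3->4, 4->4
(y2 ⋄ y4) = 1->2, 2->3, 3->1, 4->4
(y3 ⋄ (y2 ⋄ y4)) = 1->1, 2->1, 3->3, 4->2
((y3 ⋄ (y2 ⋄ y4)) ⋄ y1) = 1->3, 2->3, 3->3, 4->1
((y6 ⋄ y7) ⋄ ((y3 ⋄ (y2 ⋄ y4)) ⋄ y1)) = 1->4, 2->4, 3->4, 4->3
(((y6 ⋄ y7) ⋄ ((y3 ⋄ (y2 ⋄ y4)) ⋄ y1)) ⋄ y5) = 1->4, 2->4, 3->4, 4->3


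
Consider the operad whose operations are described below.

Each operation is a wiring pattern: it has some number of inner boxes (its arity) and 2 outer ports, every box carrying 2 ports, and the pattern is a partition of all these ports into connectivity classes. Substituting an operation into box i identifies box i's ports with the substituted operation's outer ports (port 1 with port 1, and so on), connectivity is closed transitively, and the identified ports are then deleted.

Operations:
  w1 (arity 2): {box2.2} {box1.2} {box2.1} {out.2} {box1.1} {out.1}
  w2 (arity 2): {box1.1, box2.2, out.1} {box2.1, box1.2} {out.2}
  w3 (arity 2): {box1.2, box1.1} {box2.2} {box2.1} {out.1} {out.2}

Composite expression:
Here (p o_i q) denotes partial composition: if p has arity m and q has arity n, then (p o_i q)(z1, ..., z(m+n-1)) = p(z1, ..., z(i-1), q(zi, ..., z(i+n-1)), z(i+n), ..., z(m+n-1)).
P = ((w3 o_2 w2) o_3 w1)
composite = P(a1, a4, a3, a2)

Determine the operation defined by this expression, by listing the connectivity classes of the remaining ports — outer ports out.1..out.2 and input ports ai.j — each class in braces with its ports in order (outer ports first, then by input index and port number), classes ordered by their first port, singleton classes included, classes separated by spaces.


{out.1} {out.2} {a1.1, a1.2} {a2.1} {a2.2} {a3.1} {a3.2} {a4.1} {a4.2}

Substituting into w3 glues patterns; closure does the rest.
after w1, the pattern on (a3, a2) reads {out.1} {out.2} {a2.1} {a2.2} {a3.1} {a3.2} (out.j = its outer ports)
after w2, the pattern on (a4, a3, a2) reads {out.1, a4.1} {out.2} {a2.1} {a2.2} {a3.1} {a3.2} {a4.2} (out.j = its outer ports)
after w3, the pattern on (a1, a4, a3, a2) reads {out.1} {out.2} {a1.1, a1.2} {a2.1} {a2.2} {a3.1} {a3.2} {a4.1} {a4.2} (out.j = its outer ports)


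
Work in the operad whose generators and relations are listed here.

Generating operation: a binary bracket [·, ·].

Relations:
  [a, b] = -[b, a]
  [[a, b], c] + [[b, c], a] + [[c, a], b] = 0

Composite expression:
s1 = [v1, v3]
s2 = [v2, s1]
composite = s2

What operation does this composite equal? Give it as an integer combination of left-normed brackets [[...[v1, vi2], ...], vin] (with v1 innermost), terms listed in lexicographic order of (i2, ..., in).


-[[v1, v3], v2]


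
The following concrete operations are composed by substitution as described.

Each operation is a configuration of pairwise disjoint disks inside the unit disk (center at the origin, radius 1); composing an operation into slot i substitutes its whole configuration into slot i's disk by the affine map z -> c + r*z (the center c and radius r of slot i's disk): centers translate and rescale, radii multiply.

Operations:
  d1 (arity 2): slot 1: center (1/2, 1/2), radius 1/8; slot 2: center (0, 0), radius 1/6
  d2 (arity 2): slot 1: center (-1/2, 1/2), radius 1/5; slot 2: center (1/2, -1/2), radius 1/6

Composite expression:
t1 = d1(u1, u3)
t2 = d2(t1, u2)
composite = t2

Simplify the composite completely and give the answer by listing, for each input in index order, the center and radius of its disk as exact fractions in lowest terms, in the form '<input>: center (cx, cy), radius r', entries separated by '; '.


Each u-disk chains the slot maps above it in d2; radii multiply.
u1 passes through 2 substitutions, ending at center (-2/5, 3/5), radius 1/40
u3 passes through 2 substitutions, ending at center (-1/2, 1/2), radius 1/30
u2 passes through 1 substitution, ending at center (1/2, -1/2), radius 1/6

u1: center (-2/5, 3/5), radius 1/40; u2: center (1/2, -1/2), radius 1/6; u3: center (-1/2, 1/2), radius 1/30


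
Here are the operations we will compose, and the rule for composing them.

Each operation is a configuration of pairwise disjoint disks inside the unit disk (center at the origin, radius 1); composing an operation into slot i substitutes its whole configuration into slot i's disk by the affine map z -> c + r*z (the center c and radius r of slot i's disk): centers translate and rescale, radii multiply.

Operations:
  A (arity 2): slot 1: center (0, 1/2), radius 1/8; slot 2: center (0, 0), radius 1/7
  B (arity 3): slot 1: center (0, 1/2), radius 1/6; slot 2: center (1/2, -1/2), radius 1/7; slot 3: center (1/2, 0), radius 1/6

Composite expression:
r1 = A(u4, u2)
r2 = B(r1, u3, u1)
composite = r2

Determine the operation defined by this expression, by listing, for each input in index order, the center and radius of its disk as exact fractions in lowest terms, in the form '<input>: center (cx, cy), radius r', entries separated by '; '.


u1: center (1/2, 0), radius 1/6; u2: center (0, 1/2), radius 1/42; u3: center (1/2, -1/2), radius 1/7; u4: center (0, 7/12), radius 1/48

Affine substitution under B: radii multiply and u-centers shift.
u4 passes through 2 substitutions, ending at center (0, 7/12), radius 1/48
u2 passes through 2 substitutions, ending at center (0, 1/2), radius 1/42
u3 passes through 1 substitution, ending at center (1/2, -1/2), radius 1/7
u1 passes through 1 substitution, ending at center (1/2, 0), radius 1/6


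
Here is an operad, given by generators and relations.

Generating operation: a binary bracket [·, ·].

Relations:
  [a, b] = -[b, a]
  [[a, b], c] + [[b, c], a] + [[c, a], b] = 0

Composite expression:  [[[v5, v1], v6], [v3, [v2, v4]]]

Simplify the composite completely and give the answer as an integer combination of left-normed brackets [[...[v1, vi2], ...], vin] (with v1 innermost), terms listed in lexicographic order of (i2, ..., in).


[[[[[v1, v5], v6], v2], v4], v3] - [[[[[v1, v5], v6], v3], v2], v4] + [[[[[v1, v5], v6], v3], v4], v2] - [[[[[v1, v5], v6], v4], v2], v3]

Expand each bracket as ab - ba; the v1-initial words give the coefficients.
Composite bracket: [[[v5, v1], v6], [v3, [v2, v4]]]
Each bracket splits as ab - ba, giving 32 signed words (2^5 = 32).
Only words starting with v1 matter:
  sign of v1v5v6v2v4v3 is +1, so it contributes +[[[[[v1, v5], v6], v2], v4], v3]
  sign of v1v5v6v3v2v4 is -1, so it contributes -[[[[[v1, v5], v6], v3], v2], v4]
  sign of v1v5v6v3v4v2 is +1, so it contributes +[[[[[v1, v5], v6], v3], v4], v2]
  sign of v1v5v6v4v2v3 is -1, so it contributes -[[[[[v1, v5], v6], v4], v2], v3]


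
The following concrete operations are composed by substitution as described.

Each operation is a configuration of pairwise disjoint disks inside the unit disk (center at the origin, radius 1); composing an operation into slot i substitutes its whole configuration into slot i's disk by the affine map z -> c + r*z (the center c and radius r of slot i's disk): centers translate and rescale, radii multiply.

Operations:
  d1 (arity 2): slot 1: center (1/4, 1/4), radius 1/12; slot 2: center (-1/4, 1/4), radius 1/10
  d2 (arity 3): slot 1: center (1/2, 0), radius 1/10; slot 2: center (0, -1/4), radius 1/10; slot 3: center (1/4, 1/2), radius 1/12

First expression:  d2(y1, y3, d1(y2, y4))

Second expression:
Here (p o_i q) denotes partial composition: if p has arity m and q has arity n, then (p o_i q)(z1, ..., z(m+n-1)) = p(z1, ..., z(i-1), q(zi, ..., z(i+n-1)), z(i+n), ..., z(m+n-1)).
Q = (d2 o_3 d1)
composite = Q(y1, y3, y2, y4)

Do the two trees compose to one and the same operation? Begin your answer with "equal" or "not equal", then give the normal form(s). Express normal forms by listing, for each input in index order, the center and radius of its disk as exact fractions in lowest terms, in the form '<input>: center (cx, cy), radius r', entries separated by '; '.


equal; both compose to y1: center (1/2, 0), radius 1/10; y2: center (13/48, 25/48), radius 1/144; y3: center (0, -1/4), radius 1/10; y4: center (11/48, 25/48), radius 1/120

The first expression reduces to y1: center (1/2, 0), radius 1/10; y2: center (13/48, 25/48), radius 1/144; y3: center (0, -1/4), radius 1/10; y4: center (11/48, 25/48), radius 1/120
The second expression reduces to y1: center (1/2, 0), radius 1/10; y2: center (13/48, 25/48), radius 1/144; y3: center (0, -1/4), radius 1/10; y4: center (11/48, 25/48), radius 1/120
One common form — equal.


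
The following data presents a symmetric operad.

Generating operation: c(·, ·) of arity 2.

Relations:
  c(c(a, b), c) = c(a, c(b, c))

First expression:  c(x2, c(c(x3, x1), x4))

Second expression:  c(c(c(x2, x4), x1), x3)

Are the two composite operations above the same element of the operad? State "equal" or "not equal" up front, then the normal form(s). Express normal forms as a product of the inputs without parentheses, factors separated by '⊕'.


not equal: they reduce to x2 ⊕ x3 ⊕ x1 ⊕ x4 and x2 ⊕ x4 ⊕ x1 ⊕ x3

Reducing the first expression gives x2 ⊕ x3 ⊕ x1 ⊕ x4
Reducing the second expression gives x2 ⊕ x4 ⊕ x1 ⊕ x3
Distinct normal forms: not equal.


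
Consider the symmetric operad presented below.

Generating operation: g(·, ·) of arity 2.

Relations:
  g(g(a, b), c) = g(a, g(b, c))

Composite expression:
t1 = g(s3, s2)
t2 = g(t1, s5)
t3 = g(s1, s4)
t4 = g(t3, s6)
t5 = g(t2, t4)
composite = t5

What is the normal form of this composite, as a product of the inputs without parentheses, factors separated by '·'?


s3 · s2 · s5 · s1 · s4 · s6

Every regrouping of g is equal, so read the s-inputs in written order.
g(s3, s2) flattens to s3 · s2
g(g(s3, s2), s5) flattens to s3 · s2 · s5
g(s1, s4) flattens to s1 · s4
g(g(s1, s4), s6) flattens to s1 · s4 · s6
g(g(g(s3, s2), s5), g(g(s1, s4), s6)) flattens to s3 · s2 · s5 · s1 · s4 · s6


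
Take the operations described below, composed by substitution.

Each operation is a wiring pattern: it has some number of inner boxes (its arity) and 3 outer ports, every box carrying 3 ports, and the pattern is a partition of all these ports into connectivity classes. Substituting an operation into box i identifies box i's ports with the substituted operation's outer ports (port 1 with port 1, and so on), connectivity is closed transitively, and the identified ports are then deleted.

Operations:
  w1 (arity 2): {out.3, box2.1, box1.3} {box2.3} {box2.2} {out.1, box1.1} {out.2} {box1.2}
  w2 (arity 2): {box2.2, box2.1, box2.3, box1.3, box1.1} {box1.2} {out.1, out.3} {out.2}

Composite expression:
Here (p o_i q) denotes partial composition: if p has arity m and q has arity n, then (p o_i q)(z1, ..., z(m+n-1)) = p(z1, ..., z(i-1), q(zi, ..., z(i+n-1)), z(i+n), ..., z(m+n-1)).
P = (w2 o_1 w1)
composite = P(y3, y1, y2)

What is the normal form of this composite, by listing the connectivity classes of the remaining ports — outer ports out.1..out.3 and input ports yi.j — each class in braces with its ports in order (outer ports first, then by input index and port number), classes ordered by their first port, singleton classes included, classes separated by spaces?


{out.1, out.3} {out.2} {y1.1, y2.1, y2.2, y2.3, y3.1, y3.3} {y1.2} {y1.3} {y3.2}


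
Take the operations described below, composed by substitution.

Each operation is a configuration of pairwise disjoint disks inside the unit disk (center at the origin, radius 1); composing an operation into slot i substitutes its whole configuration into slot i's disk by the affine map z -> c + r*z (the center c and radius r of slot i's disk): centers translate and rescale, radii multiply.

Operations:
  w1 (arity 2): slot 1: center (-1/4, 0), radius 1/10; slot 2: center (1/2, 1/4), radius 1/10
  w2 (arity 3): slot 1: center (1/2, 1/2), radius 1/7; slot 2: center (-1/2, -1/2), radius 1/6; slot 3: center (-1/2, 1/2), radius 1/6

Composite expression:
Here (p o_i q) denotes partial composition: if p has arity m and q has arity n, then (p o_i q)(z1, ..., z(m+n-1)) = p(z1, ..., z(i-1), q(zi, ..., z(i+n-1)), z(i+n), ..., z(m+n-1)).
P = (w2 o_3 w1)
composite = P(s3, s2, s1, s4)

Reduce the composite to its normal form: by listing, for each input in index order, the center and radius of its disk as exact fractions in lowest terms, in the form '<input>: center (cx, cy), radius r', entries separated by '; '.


s1: center (-13/24, 1/2), radius 1/60; s2: center (-1/2, -1/2), radius 1/6; s3: center (1/2, 1/2), radius 1/7; s4: center (-5/12, 13/24), radius 1/60


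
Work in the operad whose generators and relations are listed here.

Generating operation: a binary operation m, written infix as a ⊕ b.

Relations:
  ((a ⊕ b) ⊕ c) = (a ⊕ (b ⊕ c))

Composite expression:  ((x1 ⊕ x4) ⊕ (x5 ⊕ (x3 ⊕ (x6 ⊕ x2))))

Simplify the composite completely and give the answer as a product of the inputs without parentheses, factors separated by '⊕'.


x1 ⊕ x4 ⊕ x5 ⊕ x3 ⊕ x6 ⊕ x2

Every regrouping of m is equal, so read the x-inputs in written order.
(x1 ⊕ x4) reduces to x1 ⊕ x4
(x6 ⊕ x2) reduces to x6 ⊕ x2
(x3 ⊕ (x6 ⊕ x2)) reduces to x3 ⊕ x6 ⊕ x2
(x5 ⊕ (x3 ⊕ (x6 ⊕ x2))) reduces to x5 ⊕ x3 ⊕ x6 ⊕ x2
((x1 ⊕ x4) ⊕ (x5 ⊕ (x3 ⊕ (x6 ⊕ x2)))) reduces to x1 ⊕ x4 ⊕ x5 ⊕ x3 ⊕ x6 ⊕ x2


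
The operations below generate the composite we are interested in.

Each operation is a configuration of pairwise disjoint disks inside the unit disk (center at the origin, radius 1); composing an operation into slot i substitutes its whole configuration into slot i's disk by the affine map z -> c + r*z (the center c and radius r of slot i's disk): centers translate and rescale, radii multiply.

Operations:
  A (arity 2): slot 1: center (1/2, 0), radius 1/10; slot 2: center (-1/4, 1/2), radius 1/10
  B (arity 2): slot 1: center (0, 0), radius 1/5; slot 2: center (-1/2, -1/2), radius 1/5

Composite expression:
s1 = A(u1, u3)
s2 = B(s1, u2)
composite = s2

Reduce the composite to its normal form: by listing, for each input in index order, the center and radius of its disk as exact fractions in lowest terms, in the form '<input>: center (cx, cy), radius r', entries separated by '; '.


Follow each u-input down from B: c' goes to c + r*c', radius to r*r'.
u1: after 2 affine steps, its disk has center (1/10, 0), radius 1/50
u3: after 2 affine steps, its disk has center (-1/20, 1/10), radius 1/50
u2: after 1 affine step, its disk has center (-1/2, -1/2), radius 1/5

u1: center (1/10, 0), radius 1/50; u2: center (-1/2, -1/2), radius 1/5; u3: center (-1/20, 1/10), radius 1/50


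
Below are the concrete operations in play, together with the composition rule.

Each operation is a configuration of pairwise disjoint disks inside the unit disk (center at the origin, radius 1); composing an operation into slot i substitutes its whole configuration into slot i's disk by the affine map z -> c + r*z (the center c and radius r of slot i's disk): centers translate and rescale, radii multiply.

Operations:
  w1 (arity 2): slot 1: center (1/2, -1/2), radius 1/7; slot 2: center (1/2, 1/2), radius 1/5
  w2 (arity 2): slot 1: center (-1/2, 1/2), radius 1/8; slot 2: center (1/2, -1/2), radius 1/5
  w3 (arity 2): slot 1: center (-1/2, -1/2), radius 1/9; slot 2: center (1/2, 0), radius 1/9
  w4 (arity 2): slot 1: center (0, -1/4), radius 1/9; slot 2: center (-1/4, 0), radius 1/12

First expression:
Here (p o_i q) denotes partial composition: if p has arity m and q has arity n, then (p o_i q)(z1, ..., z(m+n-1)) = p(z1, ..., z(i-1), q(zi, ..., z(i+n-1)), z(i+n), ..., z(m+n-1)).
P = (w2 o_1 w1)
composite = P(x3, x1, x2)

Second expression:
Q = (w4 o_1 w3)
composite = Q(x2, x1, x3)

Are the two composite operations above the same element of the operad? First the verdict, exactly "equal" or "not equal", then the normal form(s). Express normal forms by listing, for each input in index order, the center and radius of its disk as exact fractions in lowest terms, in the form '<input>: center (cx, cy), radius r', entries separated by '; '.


not equal — first x1: center (-7/16, 9/16), radius 1/40; x2: center (1/2, -1/2), radius 1/5; x3: center (-7/16, 7/16), radius 1/56, second x1: center (1/18, -1/4), radius 1/81; x2: center (-1/18, -11/36), radius 1/81; x3: center (-1/4, 0), radius 1/12

In normal form, the first expression is x1: center (-7/16, 9/16), radius 1/40; x2: center (1/2, -1/2), radius 1/5; x3: center (-7/16, 7/16), radius 1/56
In normal form, the second expression is x1: center (1/18, -1/4), radius 1/81; x2: center (-1/18, -11/36), radius 1/81; x3: center (-1/4, 0), radius 1/12
No match — not equal.


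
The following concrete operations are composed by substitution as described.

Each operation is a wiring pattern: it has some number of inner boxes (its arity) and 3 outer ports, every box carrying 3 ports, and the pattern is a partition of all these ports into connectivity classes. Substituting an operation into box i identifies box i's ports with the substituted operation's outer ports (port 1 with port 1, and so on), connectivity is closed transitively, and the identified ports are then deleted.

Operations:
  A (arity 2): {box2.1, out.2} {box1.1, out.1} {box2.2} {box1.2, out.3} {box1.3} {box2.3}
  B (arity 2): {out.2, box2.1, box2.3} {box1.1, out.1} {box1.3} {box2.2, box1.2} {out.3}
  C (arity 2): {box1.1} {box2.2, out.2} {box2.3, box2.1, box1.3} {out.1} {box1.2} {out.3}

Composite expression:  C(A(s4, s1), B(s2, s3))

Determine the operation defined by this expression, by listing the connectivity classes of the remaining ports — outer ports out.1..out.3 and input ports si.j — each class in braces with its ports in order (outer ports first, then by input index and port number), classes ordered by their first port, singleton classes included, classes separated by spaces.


Substituting into C glues patterns; closure does the rest.
the subtree at A composes to {out.1, s4.1} {out.2, s1.1} {out.3, s4.2} {s1.2} {s1.3} {s4.3} on (s4, s1); out.j = own outer ports
the subtree at B composes to {out.1, s2.1} {out.2, s3.1, s3.3} {out.3} {s2.2, s3.2} {s2.3} on (s2, s3); out.j = own outer ports
the subtree at C composes to {out.1} {out.2, s3.1, s3.3} {out.3} {s1.1} {s1.2} {s1.3} {s2.1, s4.2} {s2.2, s3.2} {s2.3} {s4.1} {s4.3} on (s4, s1, s2, s3); out.j = own outer ports

{out.1} {out.2, s3.1, s3.3} {out.3} {s1.1} {s1.2} {s1.3} {s2.1, s4.2} {s2.2, s3.2} {s2.3} {s4.1} {s4.3}


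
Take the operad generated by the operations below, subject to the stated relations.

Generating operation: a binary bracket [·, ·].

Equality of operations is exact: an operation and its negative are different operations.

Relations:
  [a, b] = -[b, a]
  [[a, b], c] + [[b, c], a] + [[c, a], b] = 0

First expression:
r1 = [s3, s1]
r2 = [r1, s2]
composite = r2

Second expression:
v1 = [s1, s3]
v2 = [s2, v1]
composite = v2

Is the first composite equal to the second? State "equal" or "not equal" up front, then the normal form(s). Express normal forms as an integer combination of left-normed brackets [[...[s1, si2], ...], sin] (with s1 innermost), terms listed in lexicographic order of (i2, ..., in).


equal — both sides give -[[s1, s3], s2]


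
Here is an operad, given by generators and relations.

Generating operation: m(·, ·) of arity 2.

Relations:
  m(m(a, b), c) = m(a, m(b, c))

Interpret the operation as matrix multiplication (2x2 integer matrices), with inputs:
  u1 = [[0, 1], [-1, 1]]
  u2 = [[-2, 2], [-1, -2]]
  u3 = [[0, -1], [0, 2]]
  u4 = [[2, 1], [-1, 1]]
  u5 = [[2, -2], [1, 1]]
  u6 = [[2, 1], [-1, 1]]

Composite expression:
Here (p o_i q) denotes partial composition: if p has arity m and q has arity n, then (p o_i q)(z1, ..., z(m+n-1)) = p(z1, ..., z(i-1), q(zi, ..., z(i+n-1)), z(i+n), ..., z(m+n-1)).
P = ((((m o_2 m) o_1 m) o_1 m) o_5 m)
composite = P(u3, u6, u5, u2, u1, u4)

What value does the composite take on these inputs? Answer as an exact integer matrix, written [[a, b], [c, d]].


[[-25, 1], [50, -2]]

m(u3, u6) = [[1, -1], [-2, 2]]
m(m(u3, u6), u5) = [[1, -3], [-2, 6]]
m(u1, u4) = [[-1, 1], [-3, 0]]
m(u2, m(u1, u4)) = [[-4, -2], [7, -1]]
m(m(m(u3, u6), u5), m(u2, m(u1, u4))) = [[-25, 1], [50, -2]]


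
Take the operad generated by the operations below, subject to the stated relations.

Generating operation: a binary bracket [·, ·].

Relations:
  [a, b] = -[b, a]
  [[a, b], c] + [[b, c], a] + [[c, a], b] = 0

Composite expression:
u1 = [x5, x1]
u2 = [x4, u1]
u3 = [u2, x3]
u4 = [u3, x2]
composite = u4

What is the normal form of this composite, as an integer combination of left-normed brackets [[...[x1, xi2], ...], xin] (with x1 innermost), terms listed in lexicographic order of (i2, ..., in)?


[[[[x1, x5], x4], x3], x2]

Left-normed coefficients sit on the x1-initial expansion words.
Composite bracket: [[[x4, [x5, x1]], x3], x2]
Each bracket splits as ab - ba, giving 16 signed words (2^4 = 16).
Collect the words opening with x1:
  the word x1x5x4x3x2 carries sign +1 and contributes +[[[[x1, x5], x4], x3], x2]
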